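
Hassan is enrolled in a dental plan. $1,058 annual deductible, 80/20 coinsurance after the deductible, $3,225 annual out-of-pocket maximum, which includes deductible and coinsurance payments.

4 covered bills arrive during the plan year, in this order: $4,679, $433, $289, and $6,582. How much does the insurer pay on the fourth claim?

$5,283.60

Bill 1, $4,679: $1,058 to deductible, leaving $3,621; 20% of $3,621 = $724.20. Patient owes $1,782.20 (running OOP $1,782.20). Insurer: $4,679 − $1,782.20 = $2,896.80.
Bill 2, $433: 20% coinsurance on $433 = $86.60. Patient owes $86.60 (running OOP $1,868.80). Plan pays $433 − $86.60 = $346.40.
Bill 3, $289: 20% coinsurance on $289 = $57.80. Cost to patient: $57.80. OOP to date $1,926.60. Plan pays $289 − $57.80 = $231.20.
Bill 4, $6,582: 20% coinsurance on $6,582 = $1,316.40. OOP would hit $3,243 > $3,225, so the cap limits the patient to $3,225 − $1,926.60 = $1,298.40. Plan pays $6,582 − $1,298.40 = $5,283.60.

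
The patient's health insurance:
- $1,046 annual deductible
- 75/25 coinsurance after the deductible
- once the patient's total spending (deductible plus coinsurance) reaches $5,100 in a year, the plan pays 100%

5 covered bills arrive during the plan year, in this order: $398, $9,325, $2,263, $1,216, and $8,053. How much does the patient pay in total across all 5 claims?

Bill 1, $398: fully absorbed by the deductible. Cost to patient: $398. OOP to date $398.
Bill 2, $9,325: deductible takes $648, $8,677 remains; patient's 25% is $2,169.25. Cost to patient: $2,817.25. OOP to date $3,215.25.
Bill 3, $2,263: 25% coinsurance on $2,263 = $565.75. Patient pays $565.75; OOP now $3,781.
Bill 4, $1,216: deductible already satisfied, so patient's share is 25% × $1,216 = $304. Patient pays $304; OOP now $4,085.
Bill 5, $8,053: deductible already satisfied, so patient's share is 25% × $8,053 = $2,013.25. OOP would hit $6,098.25 > $5,100, so the cap limits the patient to $5,100 − $4,085 = $1,015.
Summing the patient's payments: $398 + $2,817.25 + $565.75 + $304 + $1,015 = $5,100.

$5,100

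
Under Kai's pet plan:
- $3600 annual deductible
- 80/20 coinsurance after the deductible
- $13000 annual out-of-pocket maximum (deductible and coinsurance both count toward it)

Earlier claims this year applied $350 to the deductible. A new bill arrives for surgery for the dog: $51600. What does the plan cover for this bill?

Deductible still to meet: $3600 − $350 = $3250.
After the $3250 deductible portion, $51600 − $3250 = $48350 is subject to coinsurance.
Owner's 20% share of $48350 is $9670.
Owner responsibility before any cap: $3250 + $9670 = $12920.
That would bring total out-of-pocket to $13270, past the $13000 cap. The owner is capped at $13000 − $350 = $12650 on this claim.
Insurer pays the balance: $51600 − $12650 = $38950.

$38950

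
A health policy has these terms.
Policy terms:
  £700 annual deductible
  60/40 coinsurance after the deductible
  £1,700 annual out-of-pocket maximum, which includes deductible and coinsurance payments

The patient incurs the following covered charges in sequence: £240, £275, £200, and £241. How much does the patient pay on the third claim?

Claim 1 — £240: entire amount goes to the deductible. Patient pays £240; OOP now £240.
Claim 2 — £275: entire amount goes to the deductible. Cost to patient: £275. OOP to date £515.
Claim 3 — £200: £185 finishes the deductible; £15 goes to coinsurance; 40% of £15 = £6. Cost to patient: £191. OOP to date £706.

£191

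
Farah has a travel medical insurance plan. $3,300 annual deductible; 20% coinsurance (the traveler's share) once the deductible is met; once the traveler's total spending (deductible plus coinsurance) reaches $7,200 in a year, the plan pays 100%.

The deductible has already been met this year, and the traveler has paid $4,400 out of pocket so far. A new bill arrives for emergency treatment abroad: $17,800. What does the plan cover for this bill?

With the deductible met, the entire $17,800 is subject to coinsurance.
Traveler's 20% share of $17,800 is $3,560.
Year-to-date out-of-pocket would reach $4,400 + $3,560 = $7,960, above the $7,200 maximum, so the traveler pays only $7,200 − $4,400 = $2,800.
The insurer covers the remainder: $17,800 − $2,800 = $15,000.

$15,000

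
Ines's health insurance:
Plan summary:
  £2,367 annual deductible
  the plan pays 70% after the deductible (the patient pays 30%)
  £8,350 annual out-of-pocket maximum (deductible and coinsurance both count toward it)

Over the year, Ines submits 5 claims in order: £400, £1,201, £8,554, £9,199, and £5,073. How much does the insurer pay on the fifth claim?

£4,186.10

#1 (£400): fully absorbed by the deductible. Patient owes £400 (running OOP £400). Plan pays £400 − £400 = £0.
#2 (£1,201): all of it applies to the deductible. Cost to patient: £1,201. OOP to date £1,601. Plan pays £1,201 − £1,201 = £0.
#3 (£8,554): deductible takes £766, £7,788 remains; coinsurance £7,788 × 30% = £2,336.40. Cost to patient: £3,102.40. OOP to date £4,703.40. Insurer: £8,554 − £3,102.40 = £5,451.60.
#4 (£9,199): 30% coinsurance on £9,199 = £2,759.70. Patient pays £2,759.70; OOP now £7,463.10. Insurer: £9,199 − £2,759.70 = £6,439.30.
#5 (£5,073): 30% coinsurance on £5,073 = £1,521.90. Adding that to £7,463.10 gives £8,985, past the £8,350 cap; patient pays only £8,350 − £7,463.10 = £886.90. Plan pays £5,073 − £886.90 = £4,186.10.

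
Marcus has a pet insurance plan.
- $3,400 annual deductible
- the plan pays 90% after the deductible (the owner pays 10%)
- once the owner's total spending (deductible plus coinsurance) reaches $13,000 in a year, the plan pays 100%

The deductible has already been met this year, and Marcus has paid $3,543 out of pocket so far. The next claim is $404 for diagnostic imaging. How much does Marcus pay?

$40.40

The deductible is already satisfied, so the full bill goes to coinsurance.
10% of $404 = $40.40 falls to the owner.
Total out-of-pocket so far would be $3,543 + $40.40 = $3,583.40, below the $13,000 cap — no reduction.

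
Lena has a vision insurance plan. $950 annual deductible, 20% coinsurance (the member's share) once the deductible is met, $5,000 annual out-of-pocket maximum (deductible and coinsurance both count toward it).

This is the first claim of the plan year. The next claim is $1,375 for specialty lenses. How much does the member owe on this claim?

Nothing has been paid toward the $950 deductible, so the first $950 of this charge is applied there.
That leaves $1,375 − $950 = $425 for coinsurance.
20% of $425 = $85 falls to the member.
That puts the member's cost at $950 + $85 = $1,035 before any cap.
Total out-of-pocket so far would be $0 + $1,035 = $1,035, below the $5,000 cap — no reduction.

$1,035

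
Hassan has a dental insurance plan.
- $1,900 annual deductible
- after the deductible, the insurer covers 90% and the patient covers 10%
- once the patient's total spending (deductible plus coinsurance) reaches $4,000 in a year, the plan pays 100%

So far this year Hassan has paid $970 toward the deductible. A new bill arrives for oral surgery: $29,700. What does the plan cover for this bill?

$26,670

Deductible still to meet: $1,900 − $970 = $930.
After the $930 deductible portion, $29,700 − $930 = $28,770 is subject to coinsurance.
Patient's 10% share of $28,770 is $2,877.
Patient responsibility before any cap: $930 + $2,877 = $3,807.
Year-to-date out-of-pocket would reach $970 + $3,807 = $4,777, above the $4,000 maximum, so the patient pays only $4,000 − $970 = $3,030.
Insurer pays the balance: $29,700 − $3,030 = $26,670.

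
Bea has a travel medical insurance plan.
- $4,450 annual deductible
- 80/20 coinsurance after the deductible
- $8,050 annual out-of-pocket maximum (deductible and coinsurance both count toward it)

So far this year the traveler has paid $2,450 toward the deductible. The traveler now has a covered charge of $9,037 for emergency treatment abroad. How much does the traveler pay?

$3,407.40

Remaining deductible: $4,450 − $2,450 = $2,000.
That leaves $9,037 − $2,000 = $7,037 for coinsurance.
20% of $7,037 = $1,407.40 falls to the traveler.
That puts the traveler's cost at $2,000 + $1,407.40 = $3,407.40 before any cap.
Cumulative spending $2,450 + $3,407.40 = $5,857.40 stays under the $8,050 maximum.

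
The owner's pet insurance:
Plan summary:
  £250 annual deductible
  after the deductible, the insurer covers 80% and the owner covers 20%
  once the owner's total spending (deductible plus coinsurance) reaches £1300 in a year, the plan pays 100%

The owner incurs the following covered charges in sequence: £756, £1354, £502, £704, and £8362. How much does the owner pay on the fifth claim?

£436.80

Bill 1, £756: £250 to deductible, leaving £506; coinsurance £506 × 20% = £101.20. Owner pays £351.20; OOP now £351.20.
Bill 2, £1354: deductible met; 20% of £1354 = £270.80. Owner pays £270.80; OOP now £622.
Bill 3, £502: deductible already satisfied, so owner's share is 20% × £502 = £100.40. Owner pays £100.40; OOP now £722.40.
Bill 4, £704: deductible already satisfied, so owner's share is 20% × £704 = £140.80. Cost to owner: £140.80. OOP to date £863.20.
Bill 5, £8362: deductible met; 20% of £8362 = £1672.40. OOP would hit £2535.60 > £1300, so the cap limits the owner to £1300 − £863.20 = £436.80.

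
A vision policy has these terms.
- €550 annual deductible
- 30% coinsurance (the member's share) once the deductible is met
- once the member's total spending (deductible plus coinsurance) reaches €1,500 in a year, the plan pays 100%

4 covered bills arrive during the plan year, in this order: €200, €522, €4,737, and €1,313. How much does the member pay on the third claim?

Bill 1, €200: entire amount goes to the deductible. Member owes €200 (running OOP €200).
Bill 2, €522: €350 to deductible, leaving €172; 30% of €172 = €51.60. Member pays €401.60; OOP now €601.60.
Bill 3, €4,737: 30% coinsurance on €4,737 = €1,421.10. That would push OOP to €2,022.70, over the €1,500 cap, so member pays €1,500 − €601.60 = €898.40.

€898.40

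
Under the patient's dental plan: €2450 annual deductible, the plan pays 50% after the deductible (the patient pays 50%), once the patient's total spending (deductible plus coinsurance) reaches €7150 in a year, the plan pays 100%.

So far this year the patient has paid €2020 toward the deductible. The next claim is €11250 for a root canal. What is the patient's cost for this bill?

€5130

Deductible still to meet: €2450 − €2020 = €430.
That leaves €11250 − €430 = €10820 for coinsurance.
Coinsurance: €10820 × 50% = €5410.
So the patient owes €430 + €5410 = €5840 before any cap.
That would bring total out-of-pocket to €7860, past the €7150 cap. The patient is capped at €7150 − €2020 = €5130 on this claim.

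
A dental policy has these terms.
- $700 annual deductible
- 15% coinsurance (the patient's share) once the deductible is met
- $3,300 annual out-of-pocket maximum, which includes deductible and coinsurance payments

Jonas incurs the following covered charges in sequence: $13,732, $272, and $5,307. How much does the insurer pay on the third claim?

Bill 1, $13,732: $700 to deductible, leaving $13,032; patient's 15% is $1,954.80. Patient pays $2,654.80; OOP now $2,654.80. Plan pays $13,732 − $2,654.80 = $11,077.20.
Bill 2, $272: deductible already satisfied, so patient's share is 15% × $272 = $40.80. Patient owes $40.80 (running OOP $2,695.60). Insurer: $272 − $40.80 = $231.20.
Bill 3, $5,307: deductible met; 15% of $5,307 = $796.05. That would push OOP to $3,491.65, over the $3,300 cap, so patient pays $3,300 − $2,695.60 = $604.40. Insurer: $5,307 − $604.40 = $4,702.60.

$4,702.60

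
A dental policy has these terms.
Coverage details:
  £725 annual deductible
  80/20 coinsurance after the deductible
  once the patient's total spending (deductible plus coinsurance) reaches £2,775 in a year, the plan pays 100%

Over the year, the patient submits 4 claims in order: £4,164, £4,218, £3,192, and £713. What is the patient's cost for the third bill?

Claim 1 — £4,164: £725 finishes the deductible; £3,439 goes to coinsurance; patient's 20% is £687.80. Cost to patient: £1,412.80. OOP to date £1,412.80.
Claim 2 — £4,218: 20% coinsurance on £4,218 = £843.60. Cost to patient: £843.60. OOP to date £2,256.40.
Claim 3 — £3,192: 20% coinsurance on £3,192 = £638.40. Adding that to £2,256.40 gives £2,894.80, past the £2,775 cap; patient pays only £2,775 − £2,256.40 = £518.60.

£518.60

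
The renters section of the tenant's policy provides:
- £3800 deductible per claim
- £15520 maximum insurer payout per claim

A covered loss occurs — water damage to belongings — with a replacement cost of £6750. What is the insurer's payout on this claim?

After the deductible, £6750 − £3800 = £2950 remains.
£2950 ≤ £15520, so the limit doesn't bind; insurer pays £2950.

£2950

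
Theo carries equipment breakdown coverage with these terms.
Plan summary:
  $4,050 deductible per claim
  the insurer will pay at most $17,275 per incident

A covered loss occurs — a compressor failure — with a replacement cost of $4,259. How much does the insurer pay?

$209

After the deductible, $4,259 − $4,050 = $209 remains.
$209 is within the $17,275 limit, so the insurer pays $209.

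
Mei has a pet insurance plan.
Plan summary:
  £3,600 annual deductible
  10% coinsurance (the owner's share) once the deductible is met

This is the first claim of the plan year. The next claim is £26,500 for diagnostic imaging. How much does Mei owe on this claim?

£5,890

Deductible not yet touched, so the first £3,600 of the bill goes to the deductible.
After the £3,600 deductible portion, £26,500 − £3,600 = £22,900 is subject to coinsurance.
Owner's 10% share of £22,900 is £2,290.
Owner responsibility: £3,600 + £2,290 = £5,890.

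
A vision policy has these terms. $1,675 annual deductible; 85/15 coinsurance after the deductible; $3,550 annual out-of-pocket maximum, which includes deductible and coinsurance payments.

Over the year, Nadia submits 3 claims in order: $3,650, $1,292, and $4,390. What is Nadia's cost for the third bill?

Bill 1, $3,650: deductible takes $1,675, $1,975 remains; member's 15% is $296.25. Cost to member: $1,971.25. OOP to date $1,971.25.
Bill 2, $1,292: deductible already satisfied, so member's share is 15% × $1,292 = $193.80. Member pays $193.80; OOP now $2,165.05.
Bill 3, $4,390: deductible already satisfied, so member's share is 15% × $4,390 = $658.50. Member owes $658.50 (running OOP $2,823.55).

$658.50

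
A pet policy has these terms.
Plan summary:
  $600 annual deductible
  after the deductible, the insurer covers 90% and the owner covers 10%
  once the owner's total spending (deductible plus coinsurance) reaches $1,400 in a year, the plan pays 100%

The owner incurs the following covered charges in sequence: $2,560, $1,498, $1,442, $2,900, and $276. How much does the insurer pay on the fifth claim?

Claim 1 — $2,560: $600 finishes the deductible; $1,960 goes to coinsurance; owner's 10% is $196. Owner pays $796; OOP now $796. Insurer: $2,560 − $796 = $1,764.
Claim 2 — $1,498: deductible met; 10% of $1,498 = $149.80. Owner pays $149.80; OOP now $945.80. Plan pays $1,498 − $149.80 = $1,348.20.
Claim 3 — $1,442: deductible already satisfied, so owner's share is 10% × $1,442 = $144.20. Owner owes $144.20 (running OOP $1,090). Insurer: $1,442 − $144.20 = $1,297.80.
Claim 4 — $2,900: deductible met; 10% of $2,900 = $290. Owner owes $290 (running OOP $1,380). Insurer: $2,900 − $290 = $2,610.
Claim 5 — $276: 10% coinsurance on $276 = $27.60. Adding that to $1,380 gives $1,407.60, past the $1,400 cap; owner pays only $1,400 − $1,380 = $20. Insurer: $276 − $20 = $256.

$256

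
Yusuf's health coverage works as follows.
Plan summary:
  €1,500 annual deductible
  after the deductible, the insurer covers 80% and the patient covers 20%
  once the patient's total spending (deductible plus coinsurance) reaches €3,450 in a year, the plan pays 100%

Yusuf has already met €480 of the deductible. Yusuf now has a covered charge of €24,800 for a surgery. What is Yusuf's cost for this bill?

€2,970

Remaining deductible: €1,500 − €480 = €1,020.
After the €1,020 deductible portion, €24,800 − €1,020 = €23,780 is subject to coinsurance.
Coinsurance: €23,780 × 20% = €4,756.
Patient responsibility before any cap: €1,020 + €4,756 = €5,776.
Adding €5,776 to the €480 already spent would give €6,256, which exceeds the €3,450 cap; the patient pays just €3,450 − €480 = €2,970.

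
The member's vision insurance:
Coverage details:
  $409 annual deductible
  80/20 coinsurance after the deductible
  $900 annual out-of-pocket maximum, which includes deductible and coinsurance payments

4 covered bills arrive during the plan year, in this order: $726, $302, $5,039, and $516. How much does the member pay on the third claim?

$367.20

Claim 1 — $726: $409 finishes the deductible; $317 goes to coinsurance; member's 20% is $63.40. Cost to member: $472.40. OOP to date $472.40.
Claim 2 — $302: deductible already satisfied, so member's share is 20% × $302 = $60.40. Member owes $60.40 (running OOP $532.80).
Claim 3 — $5,039: deductible already satisfied, so member's share is 20% × $5,039 = $1,007.80. Adding that to $532.80 gives $1,540.60, past the $900 cap; member pays only $900 − $532.80 = $367.20.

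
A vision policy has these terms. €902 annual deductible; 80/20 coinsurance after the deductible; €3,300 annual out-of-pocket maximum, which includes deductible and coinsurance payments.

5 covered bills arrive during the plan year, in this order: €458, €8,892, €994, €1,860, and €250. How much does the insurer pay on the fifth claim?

€200

Claim 1 (€458): fully absorbed by the deductible. Member owes €458 (running OOP €458). Plan pays €458 − €458 = €0.
Claim 2 (€8,892): deductible takes €444, €8,448 remains; member's 20% is €1,689.60. Cost to member: €2,133.60. OOP to date €2,591.60. Plan pays €8,892 − €2,133.60 = €6,758.40.
Claim 3 (€994): deductible met; 20% of €994 = €198.80. Cost to member: €198.80. OOP to date €2,790.40. Plan pays €994 − €198.80 = €795.20.
Claim 4 (€1,860): 20% coinsurance on €1,860 = €372. Member pays €372; OOP now €3,162.40. Plan pays €1,860 − €372 = €1,488.
Claim 5 (€250): deductible already satisfied, so member's share is 20% × €250 = €50. Cost to member: €50. OOP to date €3,212.40. Insurer: €250 − €50 = €200.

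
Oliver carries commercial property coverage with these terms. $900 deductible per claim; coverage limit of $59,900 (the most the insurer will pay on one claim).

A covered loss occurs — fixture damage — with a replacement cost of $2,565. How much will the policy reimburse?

$1,665

Less the $900 deductible: $2,565 − $900 = $1,665.
That's under the $59,900 cap, so the insurer reimburses the full $1,665.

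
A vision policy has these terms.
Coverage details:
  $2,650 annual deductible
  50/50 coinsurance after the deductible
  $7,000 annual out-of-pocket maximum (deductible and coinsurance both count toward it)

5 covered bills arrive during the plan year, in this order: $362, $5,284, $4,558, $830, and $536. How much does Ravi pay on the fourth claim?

$415

#1 ($362): all of it applies to the deductible. Member owes $362 (running OOP $362).
#2 ($5,284): deductible takes $2,288, $2,996 remains; coinsurance $2,996 × 50% = $1,498. Cost to member: $3,786. OOP to date $4,148.
#3 ($4,558): deductible already satisfied, so member's share is 50% × $4,558 = $2,279. Member pays $2,279; OOP now $6,427.
#4 ($830): 50% coinsurance on $830 = $415. Cost to member: $415. OOP to date $6,842.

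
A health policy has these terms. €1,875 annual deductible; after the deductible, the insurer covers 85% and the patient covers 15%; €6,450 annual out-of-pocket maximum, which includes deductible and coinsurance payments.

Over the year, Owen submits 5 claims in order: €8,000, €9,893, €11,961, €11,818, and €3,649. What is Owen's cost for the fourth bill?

€378.15

Bill 1, €8,000: €1,875 finishes the deductible; €6,125 goes to coinsurance; patient's 15% is €918.75. Patient owes €2,793.75 (running OOP €2,793.75).
Bill 2, €9,893: 15% coinsurance on €9,893 = €1,483.95. Patient pays €1,483.95; OOP now €4,277.70.
Bill 3, €11,961: 15% coinsurance on €11,961 = €1,794.15. Patient pays €1,794.15; OOP now €6,071.85.
Bill 4, €11,818: deductible already satisfied, so patient's share is 15% × €11,818 = €1,772.70. OOP would hit €7,844.55 > €6,450, so the cap limits the patient to €6,450 − €6,071.85 = €378.15.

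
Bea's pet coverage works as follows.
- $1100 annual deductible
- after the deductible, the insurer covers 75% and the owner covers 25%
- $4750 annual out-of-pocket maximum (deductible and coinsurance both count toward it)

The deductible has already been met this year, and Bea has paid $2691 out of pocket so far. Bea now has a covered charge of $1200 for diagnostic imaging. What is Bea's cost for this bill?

The deductible is already satisfied, so the full bill goes to coinsurance.
Coinsurance: $1200 × 25% = $300.
Total out-of-pocket so far would be $2691 + $300 = $2991, below the $4750 cap — no reduction.

$300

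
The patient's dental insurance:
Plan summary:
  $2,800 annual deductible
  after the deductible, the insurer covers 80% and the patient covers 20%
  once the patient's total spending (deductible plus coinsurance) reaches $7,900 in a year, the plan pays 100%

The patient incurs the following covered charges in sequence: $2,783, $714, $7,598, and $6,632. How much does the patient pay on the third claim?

Claim 1 — $2,783: fully absorbed by the deductible. Cost to patient: $2,783. OOP to date $2,783.
Claim 2 — $714: $17 finishes the deductible; $697 goes to coinsurance; 20% of $697 = $139.40. Patient pays $156.40; OOP now $2,939.40.
Claim 3 — $7,598: 20% coinsurance on $7,598 = $1,519.60. Patient pays $1,519.60; OOP now $4,459.

$1,519.60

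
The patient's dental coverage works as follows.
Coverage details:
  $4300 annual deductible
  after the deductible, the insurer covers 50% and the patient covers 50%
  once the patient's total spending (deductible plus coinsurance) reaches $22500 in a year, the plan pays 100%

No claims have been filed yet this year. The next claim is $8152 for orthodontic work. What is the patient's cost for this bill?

$6226

Deductible not yet touched, so the first $4300 of the bill goes to the deductible.
After the $4300 deductible portion, $8152 − $4300 = $3852 is subject to coinsurance.
Coinsurance: $3852 × 50% = $1926.
That puts the patient's cost at $4300 + $1926 = $6226 before any cap.
Cumulative spending $0 + $6226 = $6226 stays under the $22500 maximum.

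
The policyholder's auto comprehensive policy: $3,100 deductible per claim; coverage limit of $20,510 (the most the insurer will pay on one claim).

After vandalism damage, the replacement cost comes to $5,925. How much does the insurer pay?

$2,825

Subtract the deductible: $5,925 − $3,100 = $2,825.
$2,825 ≤ $20,510, so the limit doesn't bind; insurer pays $2,825.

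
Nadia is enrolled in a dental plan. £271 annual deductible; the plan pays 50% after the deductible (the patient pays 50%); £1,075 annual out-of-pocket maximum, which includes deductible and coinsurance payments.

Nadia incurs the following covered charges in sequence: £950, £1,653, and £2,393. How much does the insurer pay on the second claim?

Bill 1, £950: £271 to deductible, leaving £679; coinsurance £679 × 50% = £339.50. Cost to patient: £610.50. OOP to date £610.50. Insurer: £950 − £610.50 = £339.50.
Bill 2, £1,653: deductible already satisfied, so patient's share is 50% × £1,653 = £826.50. Adding that to £610.50 gives £1,437, past the £1,075 cap; patient pays only £1,075 − £610.50 = £464.50. Plan pays £1,653 − £464.50 = £1,188.50.

£1,188.50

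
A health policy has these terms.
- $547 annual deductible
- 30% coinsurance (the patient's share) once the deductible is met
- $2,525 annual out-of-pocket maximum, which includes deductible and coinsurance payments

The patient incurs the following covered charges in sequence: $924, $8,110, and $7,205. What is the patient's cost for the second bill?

$1,864.90

Claim 1 ($924): $547 finishes the deductible; $377 goes to coinsurance; coinsurance $377 × 30% = $113.10. Patient pays $660.10; OOP now $660.10.
Claim 2 ($8,110): deductible met; 30% of $8,110 = $2,433. Adding that to $660.10 gives $3,093.10, past the $2,525 cap; patient pays only $2,525 − $660.10 = $1,864.90.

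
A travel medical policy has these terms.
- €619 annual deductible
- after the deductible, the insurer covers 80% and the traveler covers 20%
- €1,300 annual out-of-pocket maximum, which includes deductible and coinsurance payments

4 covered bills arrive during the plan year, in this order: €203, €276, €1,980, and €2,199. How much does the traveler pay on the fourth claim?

#1 (€203): all of it applies to the deductible. Traveler pays €203; OOP now €203.
#2 (€276): fully absorbed by the deductible. Traveler pays €276; OOP now €479.
#3 (€1,980): deductible takes €140, €1,840 remains; traveler's 20% is €368. Cost to traveler: €508. OOP to date €987.
#4 (€2,199): deductible already satisfied, so traveler's share is 20% × €2,199 = €439.80. OOP would hit €1,426.80 > €1,300, so the cap limits the traveler to €1,300 − €987 = €313.

€313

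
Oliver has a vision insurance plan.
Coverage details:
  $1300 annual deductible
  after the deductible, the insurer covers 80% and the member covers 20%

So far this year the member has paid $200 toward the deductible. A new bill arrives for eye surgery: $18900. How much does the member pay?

$4660

$200 of the $1300 deductible is already met, leaving $1100.
After the $1100 deductible portion, $18900 − $1100 = $17800 is subject to coinsurance.
Member's 20% share of $17800 is $3560.
So the member owes $1100 + $3560 = $4660.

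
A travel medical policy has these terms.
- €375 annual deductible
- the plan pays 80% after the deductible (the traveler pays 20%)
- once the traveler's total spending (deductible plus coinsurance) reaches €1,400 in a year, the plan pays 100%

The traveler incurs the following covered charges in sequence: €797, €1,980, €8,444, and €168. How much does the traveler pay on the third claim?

#1 (€797): deductible takes €375, €422 remains; coinsurance €422 × 20% = €84.40. Traveler pays €459.40; OOP now €459.40.
#2 (€1,980): deductible met; 20% of €1,980 = €396. Traveler pays €396; OOP now €855.40.
#3 (€8,444): deductible met; 20% of €8,444 = €1,688.80. Adding that to €855.40 gives €2,544.20, past the €1,400 cap; traveler pays only €1,400 − €855.40 = €544.60.

€544.60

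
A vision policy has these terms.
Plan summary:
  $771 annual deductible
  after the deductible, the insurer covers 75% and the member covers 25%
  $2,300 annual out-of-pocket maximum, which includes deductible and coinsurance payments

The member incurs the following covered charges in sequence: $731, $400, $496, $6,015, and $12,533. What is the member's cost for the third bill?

Claim 1 — $731: fully absorbed by the deductible. Member owes $731 (running OOP $731).
Claim 2 — $400: deductible takes $40, $360 remains; coinsurance $360 × 25% = $90. Cost to member: $130. OOP to date $861.
Claim 3 — $496: deductible already satisfied, so member's share is 25% × $496 = $124. Member owes $124 (running OOP $985).

$124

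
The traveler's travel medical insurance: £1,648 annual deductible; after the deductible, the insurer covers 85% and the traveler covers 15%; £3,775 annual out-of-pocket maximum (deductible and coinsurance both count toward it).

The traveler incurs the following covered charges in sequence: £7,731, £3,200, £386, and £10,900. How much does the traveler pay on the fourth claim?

Claim 1 — £7,731: £1,648 to deductible, leaving £6,083; 15% of £6,083 = £912.45. Traveler owes £2,560.45 (running OOP £2,560.45).
Claim 2 — £3,200: 15% coinsurance on £3,200 = £480. Traveler owes £480 (running OOP £3,040.45).
Claim 3 — £386: deductible already satisfied, so traveler's share is 15% × £386 = £57.90. Traveler owes £57.90 (running OOP £3,098.35).
Claim 4 — £10,900: 15% coinsurance on £10,900 = £1,635. That would push OOP to £4,733.35, over the £3,775 cap, so traveler pays £3,775 − £3,098.35 = £676.65.

£676.65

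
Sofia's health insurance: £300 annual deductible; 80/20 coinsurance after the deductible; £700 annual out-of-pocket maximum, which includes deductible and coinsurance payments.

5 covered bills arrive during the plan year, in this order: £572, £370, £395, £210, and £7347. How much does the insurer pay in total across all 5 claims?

£8194

#1 (£572): £300 to deductible, leaving £272; patient's 20% is £54.40. Cost to patient: £354.40. OOP to date £354.40. Plan pays £572 − £354.40 = £217.60.
#2 (£370): 20% coinsurance on £370 = £74. Cost to patient: £74. OOP to date £428.40. Insurer: £370 − £74 = £296.
#3 (£395): 20% coinsurance on £395 = £79. Patient pays £79; OOP now £507.40. Insurer: £395 − £79 = £316.
#4 (£210): deductible met; 20% of £210 = £42. Patient pays £42; OOP now £549.40. Insurer: £210 − £42 = £168.
#5 (£7347): deductible already satisfied, so patient's share is 20% × £7347 = £1469.40. Adding that to £549.40 gives £2018.80, past the £700 cap; patient pays only £700 − £549.40 = £150.60. Insurer: £7347 − £150.60 = £7196.40.
Insurer total = bills − patient's total = £8894 − £700 = £8194.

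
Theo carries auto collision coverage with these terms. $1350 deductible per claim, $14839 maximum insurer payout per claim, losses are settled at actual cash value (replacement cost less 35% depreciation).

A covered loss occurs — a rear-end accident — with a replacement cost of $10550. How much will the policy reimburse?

$5507.50

Depreciate 35%: the covered value is $10550 × 0.65 = $6857.50.
After the deductible, $6857.50 − $1350 = $5507.50 remains.
$5507.50 is within the $14839 limit, so the insurer pays $5507.50.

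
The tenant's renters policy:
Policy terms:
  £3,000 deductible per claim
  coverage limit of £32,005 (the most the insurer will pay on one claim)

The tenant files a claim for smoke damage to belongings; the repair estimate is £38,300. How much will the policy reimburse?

Subtract the deductible: £38,300 − £3,000 = £35,300.
The £32,005 per-incident cap binds; insurer pays £32,005.

£32,005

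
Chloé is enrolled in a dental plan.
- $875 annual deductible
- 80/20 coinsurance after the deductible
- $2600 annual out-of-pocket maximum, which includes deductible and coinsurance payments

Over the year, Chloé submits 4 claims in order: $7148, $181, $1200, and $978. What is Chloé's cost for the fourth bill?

$194.20

Claim 1 ($7148): $875 finishes the deductible; $6273 goes to coinsurance; 20% of $6273 = $1254.60. Cost to patient: $2129.60. OOP to date $2129.60.
Claim 2 ($181): 20% coinsurance on $181 = $36.20. Cost to patient: $36.20. OOP to date $2165.80.
Claim 3 ($1200): deductible already satisfied, so patient's share is 20% × $1200 = $240. Cost to patient: $240. OOP to date $2405.80.
Claim 4 ($978): deductible already satisfied, so patient's share is 20% × $978 = $195.60. Adding that to $2405.80 gives $2601.40, past the $2600 cap; patient pays only $2600 − $2405.80 = $194.20.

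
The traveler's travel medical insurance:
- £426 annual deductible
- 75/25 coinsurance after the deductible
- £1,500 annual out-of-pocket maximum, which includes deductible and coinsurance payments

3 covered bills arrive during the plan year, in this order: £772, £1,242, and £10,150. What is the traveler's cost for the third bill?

Claim 1 — £772: £426 finishes the deductible; £346 goes to coinsurance; traveler's 25% is £86.50. Cost to traveler: £512.50. OOP to date £512.50.
Claim 2 — £1,242: deductible met; 25% of £1,242 = £310.50. Traveler pays £310.50; OOP now £823.
Claim 3 — £10,150: deductible met; 25% of £10,150 = £2,537.50. That would push OOP to £3,360.50, over the £1,500 cap, so traveler pays £1,500 − £823 = £677.

£677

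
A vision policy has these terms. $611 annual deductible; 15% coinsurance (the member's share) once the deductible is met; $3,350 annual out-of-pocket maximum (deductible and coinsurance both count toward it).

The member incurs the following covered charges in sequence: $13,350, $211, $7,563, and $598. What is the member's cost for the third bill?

$796.50

#1 ($13,350): $611 to deductible, leaving $12,739; member's 15% is $1,910.85. Cost to member: $2,521.85. OOP to date $2,521.85.
#2 ($211): 15% coinsurance on $211 = $31.65. Member owes $31.65 (running OOP $2,553.50).
#3 ($7,563): deductible already satisfied, so member's share is 15% × $7,563 = $1,134.45. That would push OOP to $3,687.95, over the $3,350 cap, so member pays $3,350 − $2,553.50 = $796.50.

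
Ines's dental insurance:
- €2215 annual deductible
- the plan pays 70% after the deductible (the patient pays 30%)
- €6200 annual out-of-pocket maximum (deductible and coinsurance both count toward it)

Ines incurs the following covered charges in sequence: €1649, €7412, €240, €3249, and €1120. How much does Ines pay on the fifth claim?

#1 (€1649): fully absorbed by the deductible. Patient pays €1649; OOP now €1649.
#2 (€7412): €566 finishes the deductible; €6846 goes to coinsurance; patient's 30% is €2053.80. Patient pays €2619.80; OOP now €4268.80.
#3 (€240): 30% coinsurance on €240 = €72. Patient pays €72; OOP now €4340.80.
#4 (€3249): 30% coinsurance on €3249 = €974.70. Cost to patient: €974.70. OOP to date €5315.50.
#5 (€1120): 30% coinsurance on €1120 = €336. Cost to patient: €336. OOP to date €5651.50.

€336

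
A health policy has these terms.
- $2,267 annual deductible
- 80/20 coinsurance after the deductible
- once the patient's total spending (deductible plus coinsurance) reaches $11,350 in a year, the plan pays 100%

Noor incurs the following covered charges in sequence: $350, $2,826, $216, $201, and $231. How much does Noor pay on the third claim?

Claim 1 ($350): all of it applies to the deductible. Cost to patient: $350. OOP to date $350.
Claim 2 ($2,826): $1,917 to deductible, leaving $909; patient's 20% is $181.80. Patient pays $2,098.80; OOP now $2,448.80.
Claim 3 ($216): 20% coinsurance on $216 = $43.20. Cost to patient: $43.20. OOP to date $2,492.

$43.20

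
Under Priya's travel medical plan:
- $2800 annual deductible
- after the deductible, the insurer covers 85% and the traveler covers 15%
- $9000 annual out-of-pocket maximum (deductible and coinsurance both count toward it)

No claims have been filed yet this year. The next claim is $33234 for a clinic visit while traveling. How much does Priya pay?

$7365.10

The full $2800 deductible is still open; $2800 of this bill applies to it.
After the $2800 deductible portion, $33234 − $2800 = $30434 is subject to coinsurance.
15% of $30434 = $4565.10 falls to the traveler.
Traveler responsibility before any cap: $2800 + $4565.10 = $7365.10.
Total out-of-pocket so far would be $0 + $7365.10 = $7365.10, below the $9000 cap — no reduction.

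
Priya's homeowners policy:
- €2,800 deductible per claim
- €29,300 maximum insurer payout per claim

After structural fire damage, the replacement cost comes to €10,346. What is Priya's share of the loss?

€2,800

After the deductible, €10,346 − €2,800 = €7,546 remains.
That's under the €29,300 cap, so the insurer reimburses the full €7,546.
Out of pocket: €10,346 − €7,546 = €2,800.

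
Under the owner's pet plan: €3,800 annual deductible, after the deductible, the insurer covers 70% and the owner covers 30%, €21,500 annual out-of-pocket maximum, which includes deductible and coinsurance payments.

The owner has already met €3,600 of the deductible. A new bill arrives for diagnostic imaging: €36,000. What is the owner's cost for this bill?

€10,940

Deductible still to meet: €3,800 − €3,600 = €200.
The remaining €35,800 (= €36,000 − €200) moves to coinsurance.
Coinsurance: €35,800 × 30% = €10,740.
So the owner owes €200 + €10,740 = €10,940 before any cap.
Cumulative spending €3,600 + €10,940 = €14,540 stays under the €21,500 maximum.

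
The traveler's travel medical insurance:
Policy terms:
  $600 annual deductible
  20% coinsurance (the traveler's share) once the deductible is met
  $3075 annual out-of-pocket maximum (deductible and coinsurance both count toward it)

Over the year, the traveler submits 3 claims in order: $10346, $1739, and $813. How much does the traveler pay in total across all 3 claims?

$3059.60

Claim 1 — $10346: deductible takes $600, $9746 remains; 20% of $9746 = $1949.20. Traveler pays $2549.20; OOP now $2549.20.
Claim 2 — $1739: deductible met; 20% of $1739 = $347.80. Cost to traveler: $347.80. OOP to date $2897.
Claim 3 — $813: deductible already satisfied, so traveler's share is 20% × $813 = $162.60. Cost to traveler: $162.60. OOP to date $3059.60.
Total paid by the traveler: $2549.20 + $347.80 + $162.60 = $3059.60.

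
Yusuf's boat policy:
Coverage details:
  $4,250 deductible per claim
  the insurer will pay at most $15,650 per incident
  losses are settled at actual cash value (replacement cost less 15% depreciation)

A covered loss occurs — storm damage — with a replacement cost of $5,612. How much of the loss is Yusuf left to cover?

Actual cash value after 15% depreciation: $5,612 × 85% = $4,770.20.
Less the $4,250 deductible: $4,770.20 − $4,250 = $520.20.
$520.20 ≤ $15,650, so the limit doesn't bind; insurer pays $520.20.
The owner bears the rest of the original loss: $5,612 − $520.20 = $5,091.80.

$5,091.80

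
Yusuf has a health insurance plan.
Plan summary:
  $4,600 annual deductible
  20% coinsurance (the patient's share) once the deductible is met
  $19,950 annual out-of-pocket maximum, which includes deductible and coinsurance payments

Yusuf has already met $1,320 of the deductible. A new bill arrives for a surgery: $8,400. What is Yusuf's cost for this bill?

Remaining deductible: $4,600 − $1,320 = $3,280.
That leaves $8,400 − $3,280 = $5,120 for coinsurance.
20% of $5,120 = $1,024 falls to the patient.
That puts the patient's cost at $3,280 + $1,024 = $4,304 before any cap.
Year-to-date out-of-pocket becomes $1,320 + $4,304 = $5,624, still under the $19,950 maximum, so no cap applies.

$4,304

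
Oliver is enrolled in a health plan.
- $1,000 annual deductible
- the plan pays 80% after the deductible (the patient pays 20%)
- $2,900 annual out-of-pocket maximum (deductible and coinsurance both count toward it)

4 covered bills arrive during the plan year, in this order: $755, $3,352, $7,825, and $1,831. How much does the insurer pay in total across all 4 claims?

Bill 1, $755: entire amount goes to the deductible. Patient owes $755 (running OOP $755). Plan pays $755 − $755 = $0.
Bill 2, $3,352: deductible takes $245, $3,107 remains; 20% of $3,107 = $621.40. Patient pays $866.40; OOP now $1,621.40. Insurer: $3,352 − $866.40 = $2,485.60.
Bill 3, $7,825: deductible already satisfied, so patient's share is 20% × $7,825 = $1,565. Adding that to $1,621.40 gives $3,186.40, past the $2,900 cap; patient pays only $2,900 − $1,621.40 = $1,278.60. Insurer: $7,825 − $1,278.60 = $6,546.40.
Bill 4, $1,831: 20% coinsurance on $1,831 = $366.20. That would push OOP to $3,266.20, over the $2,900 cap, so patient pays $2,900 − $2,900 = $0. Plan pays $1,831 − $0 = $1,831.
Insurer total: $0 + $2,485.60 + $6,546.40 + $1,831 = $10,863.

$10,863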